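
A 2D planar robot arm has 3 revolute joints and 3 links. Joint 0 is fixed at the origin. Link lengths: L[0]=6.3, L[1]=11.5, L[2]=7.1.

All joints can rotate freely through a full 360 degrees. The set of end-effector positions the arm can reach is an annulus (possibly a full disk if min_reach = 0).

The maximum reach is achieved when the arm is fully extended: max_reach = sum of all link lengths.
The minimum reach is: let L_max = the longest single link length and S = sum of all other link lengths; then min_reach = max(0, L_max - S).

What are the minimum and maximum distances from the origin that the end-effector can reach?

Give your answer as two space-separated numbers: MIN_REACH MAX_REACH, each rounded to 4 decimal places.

Link lengths: [6.3, 11.5, 7.1]
max_reach = 6.3 + 11.5 + 7.1 = 24.9
L_max = max([6.3, 11.5, 7.1]) = 11.5
S (sum of others) = 24.9 - 11.5 = 13.4
min_reach = max(0, 11.5 - 13.4) = max(0, -1.9) = 0

Answer: 0.0000 24.9000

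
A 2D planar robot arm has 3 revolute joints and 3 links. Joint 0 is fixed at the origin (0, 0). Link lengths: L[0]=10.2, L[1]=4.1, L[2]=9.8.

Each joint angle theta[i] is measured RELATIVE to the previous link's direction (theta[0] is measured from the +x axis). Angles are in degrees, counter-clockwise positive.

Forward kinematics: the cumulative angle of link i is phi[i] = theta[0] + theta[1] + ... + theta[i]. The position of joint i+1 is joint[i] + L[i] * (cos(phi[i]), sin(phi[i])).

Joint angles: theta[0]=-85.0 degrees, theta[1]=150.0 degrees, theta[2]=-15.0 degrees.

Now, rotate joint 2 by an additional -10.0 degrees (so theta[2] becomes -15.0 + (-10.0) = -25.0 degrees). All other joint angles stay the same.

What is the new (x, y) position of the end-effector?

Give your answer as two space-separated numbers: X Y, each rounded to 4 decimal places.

joint[0] = (0.0000, 0.0000)  (base)
link 0: phi[0] = -85 = -85 deg
  cos(-85 deg) = 0.0872, sin(-85 deg) = -0.9962
  joint[1] = (0.0000, 0.0000) + 10.2 * (0.0872, -0.9962) = (0.0000 + 0.8890, 0.0000 + -10.1612) = (0.8890, -10.1612)
link 1: phi[1] = -85 + 150 = 65 deg
  cos(65 deg) = 0.4226, sin(65 deg) = 0.9063
  joint[2] = (0.8890, -10.1612) + 4.1 * (0.4226, 0.9063) = (0.8890 + 1.7327, -10.1612 + 3.7159) = (2.6217, -6.4453)
link 2: phi[2] = -85 + 150 + -25 = 40 deg
  cos(40 deg) = 0.7660, sin(40 deg) = 0.6428
  joint[3] = (2.6217, -6.4453) + 9.8 * (0.7660, 0.6428) = (2.6217 + 7.5072, -6.4453 + 6.2993) = (10.1290, -0.1460)
End effector: (10.1290, -0.1460)

Answer: 10.1290 -0.1460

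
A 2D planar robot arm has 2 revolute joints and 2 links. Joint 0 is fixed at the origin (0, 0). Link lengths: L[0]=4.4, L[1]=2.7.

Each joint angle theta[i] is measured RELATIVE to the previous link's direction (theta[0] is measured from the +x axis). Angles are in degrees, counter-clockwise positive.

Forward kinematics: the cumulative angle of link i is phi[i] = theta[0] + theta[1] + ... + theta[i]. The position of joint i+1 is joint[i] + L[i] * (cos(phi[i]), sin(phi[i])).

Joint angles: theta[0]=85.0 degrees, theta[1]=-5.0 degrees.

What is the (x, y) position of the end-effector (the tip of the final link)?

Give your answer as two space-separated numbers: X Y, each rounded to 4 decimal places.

joint[0] = (0.0000, 0.0000)  (base)
link 0: phi[0] = 85 = 85 deg
  cos(85 deg) = 0.0872, sin(85 deg) = 0.9962
  joint[1] = (0.0000, 0.0000) + 4.4 * (0.0872, 0.9962) = (0.0000 + 0.3835, 0.0000 + 4.3833) = (0.3835, 4.3833)
link 1: phi[1] = 85 + -5 = 80 deg
  cos(80 deg) = 0.1736, sin(80 deg) = 0.9848
  joint[2] = (0.3835, 4.3833) + 2.7 * (0.1736, 0.9848) = (0.3835 + 0.4689, 4.3833 + 2.6590) = (0.8523, 7.0422)
End effector: (0.8523, 7.0422)

Answer: 0.8523 7.0422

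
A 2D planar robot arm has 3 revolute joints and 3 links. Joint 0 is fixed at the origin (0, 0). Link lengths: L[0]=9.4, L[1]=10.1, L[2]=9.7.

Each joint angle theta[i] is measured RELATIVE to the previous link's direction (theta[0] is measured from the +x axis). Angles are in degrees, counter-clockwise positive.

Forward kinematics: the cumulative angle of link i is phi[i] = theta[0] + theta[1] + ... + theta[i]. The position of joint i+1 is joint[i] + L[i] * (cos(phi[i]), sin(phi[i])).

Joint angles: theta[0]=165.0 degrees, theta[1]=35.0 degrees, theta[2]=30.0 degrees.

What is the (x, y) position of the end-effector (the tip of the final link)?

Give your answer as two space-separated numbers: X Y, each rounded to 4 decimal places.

Answer: -24.8056 -8.4521

Derivation:
joint[0] = (0.0000, 0.0000)  (base)
link 0: phi[0] = 165 = 165 deg
  cos(165 deg) = -0.9659, sin(165 deg) = 0.2588
  joint[1] = (0.0000, 0.0000) + 9.4 * (-0.9659, 0.2588) = (0.0000 + -9.0797, 0.0000 + 2.4329) = (-9.0797, 2.4329)
link 1: phi[1] = 165 + 35 = 200 deg
  cos(200 deg) = -0.9397, sin(200 deg) = -0.3420
  joint[2] = (-9.0797, 2.4329) + 10.1 * (-0.9397, -0.3420) = (-9.0797 + -9.4909, 2.4329 + -3.4544) = (-18.5706, -1.0215)
link 2: phi[2] = 165 + 35 + 30 = 230 deg
  cos(230 deg) = -0.6428, sin(230 deg) = -0.7660
  joint[3] = (-18.5706, -1.0215) + 9.7 * (-0.6428, -0.7660) = (-18.5706 + -6.2350, -1.0215 + -7.4306) = (-24.8056, -8.4521)
End effector: (-24.8056, -8.4521)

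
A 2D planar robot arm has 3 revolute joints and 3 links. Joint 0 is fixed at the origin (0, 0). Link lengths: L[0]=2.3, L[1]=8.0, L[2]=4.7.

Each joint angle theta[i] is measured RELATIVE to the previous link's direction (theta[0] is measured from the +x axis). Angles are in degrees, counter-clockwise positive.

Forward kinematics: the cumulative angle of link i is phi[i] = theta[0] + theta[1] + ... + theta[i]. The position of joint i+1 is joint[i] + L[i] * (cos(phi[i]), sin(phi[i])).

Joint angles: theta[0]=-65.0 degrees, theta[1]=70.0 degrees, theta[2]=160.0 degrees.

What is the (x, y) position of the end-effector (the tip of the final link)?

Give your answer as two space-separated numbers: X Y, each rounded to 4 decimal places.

joint[0] = (0.0000, 0.0000)  (base)
link 0: phi[0] = -65 = -65 deg
  cos(-65 deg) = 0.4226, sin(-65 deg) = -0.9063
  joint[1] = (0.0000, 0.0000) + 2.3 * (0.4226, -0.9063) = (0.0000 + 0.9720, 0.0000 + -2.0845) = (0.9720, -2.0845)
link 1: phi[1] = -65 + 70 = 5 deg
  cos(5 deg) = 0.9962, sin(5 deg) = 0.0872
  joint[2] = (0.9720, -2.0845) + 8 * (0.9962, 0.0872) = (0.9720 + 7.9696, -2.0845 + 0.6972) = (8.9416, -1.3873)
link 2: phi[2] = -65 + 70 + 160 = 165 deg
  cos(165 deg) = -0.9659, sin(165 deg) = 0.2588
  joint[3] = (8.9416, -1.3873) + 4.7 * (-0.9659, 0.2588) = (8.9416 + -4.5399, -1.3873 + 1.2164) = (4.4017, -0.1708)
End effector: (4.4017, -0.1708)

Answer: 4.4017 -0.1708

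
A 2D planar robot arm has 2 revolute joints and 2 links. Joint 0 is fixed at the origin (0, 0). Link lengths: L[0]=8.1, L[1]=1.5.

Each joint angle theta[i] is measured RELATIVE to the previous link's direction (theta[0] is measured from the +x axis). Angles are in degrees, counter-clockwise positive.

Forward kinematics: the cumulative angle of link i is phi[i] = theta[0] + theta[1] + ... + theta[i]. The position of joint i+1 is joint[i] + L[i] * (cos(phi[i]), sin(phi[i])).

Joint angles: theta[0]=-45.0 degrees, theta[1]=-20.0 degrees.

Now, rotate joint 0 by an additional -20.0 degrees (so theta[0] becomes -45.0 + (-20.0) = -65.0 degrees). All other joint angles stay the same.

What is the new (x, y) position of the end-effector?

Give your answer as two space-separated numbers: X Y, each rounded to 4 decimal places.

joint[0] = (0.0000, 0.0000)  (base)
link 0: phi[0] = -65 = -65 deg
  cos(-65 deg) = 0.4226, sin(-65 deg) = -0.9063
  joint[1] = (0.0000, 0.0000) + 8.1 * (0.4226, -0.9063) = (0.0000 + 3.4232, 0.0000 + -7.3411) = (3.4232, -7.3411)
link 1: phi[1] = -65 + -20 = -85 deg
  cos(-85 deg) = 0.0872, sin(-85 deg) = -0.9962
  joint[2] = (3.4232, -7.3411) + 1.5 * (0.0872, -0.9962) = (3.4232 + 0.1307, -7.3411 + -1.4943) = (3.5539, -8.8354)
End effector: (3.5539, -8.8354)

Answer: 3.5539 -8.8354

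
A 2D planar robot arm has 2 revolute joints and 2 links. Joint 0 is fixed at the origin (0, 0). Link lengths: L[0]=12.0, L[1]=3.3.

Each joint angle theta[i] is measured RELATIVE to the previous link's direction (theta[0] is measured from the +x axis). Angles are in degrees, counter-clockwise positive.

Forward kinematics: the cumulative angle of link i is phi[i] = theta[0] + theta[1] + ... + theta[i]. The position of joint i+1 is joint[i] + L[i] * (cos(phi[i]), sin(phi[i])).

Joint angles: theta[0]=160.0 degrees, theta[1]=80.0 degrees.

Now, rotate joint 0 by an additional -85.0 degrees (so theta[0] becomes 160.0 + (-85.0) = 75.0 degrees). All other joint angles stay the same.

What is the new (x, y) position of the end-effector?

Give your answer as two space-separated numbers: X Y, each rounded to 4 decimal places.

Answer: 0.1150 12.9858

Derivation:
joint[0] = (0.0000, 0.0000)  (base)
link 0: phi[0] = 75 = 75 deg
  cos(75 deg) = 0.2588, sin(75 deg) = 0.9659
  joint[1] = (0.0000, 0.0000) + 12 * (0.2588, 0.9659) = (0.0000 + 3.1058, 0.0000 + 11.5911) = (3.1058, 11.5911)
link 1: phi[1] = 75 + 80 = 155 deg
  cos(155 deg) = -0.9063, sin(155 deg) = 0.4226
  joint[2] = (3.1058, 11.5911) + 3.3 * (-0.9063, 0.4226) = (3.1058 + -2.9908, 11.5911 + 1.3946) = (0.1150, 12.9858)
End effector: (0.1150, 12.9858)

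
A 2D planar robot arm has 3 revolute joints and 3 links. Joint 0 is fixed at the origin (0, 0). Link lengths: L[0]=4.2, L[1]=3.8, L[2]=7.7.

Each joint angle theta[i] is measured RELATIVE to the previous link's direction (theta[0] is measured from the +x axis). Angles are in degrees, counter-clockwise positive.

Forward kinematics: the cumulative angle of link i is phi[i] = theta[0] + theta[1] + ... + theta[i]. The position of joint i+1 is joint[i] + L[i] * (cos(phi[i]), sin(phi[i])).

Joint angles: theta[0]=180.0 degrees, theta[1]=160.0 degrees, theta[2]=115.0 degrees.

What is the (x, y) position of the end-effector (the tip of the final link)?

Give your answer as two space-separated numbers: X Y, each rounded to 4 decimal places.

Answer: -1.3003 6.3710

Derivation:
joint[0] = (0.0000, 0.0000)  (base)
link 0: phi[0] = 180 = 180 deg
  cos(180 deg) = -1.0000, sin(180 deg) = 0.0000
  joint[1] = (0.0000, 0.0000) + 4.2 * (-1.0000, 0.0000) = (0.0000 + -4.2000, 0.0000 + 0.0000) = (-4.2000, 0.0000)
link 1: phi[1] = 180 + 160 = 340 deg
  cos(340 deg) = 0.9397, sin(340 deg) = -0.3420
  joint[2] = (-4.2000, 0.0000) + 3.8 * (0.9397, -0.3420) = (-4.2000 + 3.5708, 0.0000 + -1.2997) = (-0.6292, -1.2997)
link 2: phi[2] = 180 + 160 + 115 = 455 deg
  cos(455 deg) = -0.0872, sin(455 deg) = 0.9962
  joint[3] = (-0.6292, -1.2997) + 7.7 * (-0.0872, 0.9962) = (-0.6292 + -0.6711, -1.2997 + 7.6707) = (-1.3003, 6.3710)
End effector: (-1.3003, 6.3710)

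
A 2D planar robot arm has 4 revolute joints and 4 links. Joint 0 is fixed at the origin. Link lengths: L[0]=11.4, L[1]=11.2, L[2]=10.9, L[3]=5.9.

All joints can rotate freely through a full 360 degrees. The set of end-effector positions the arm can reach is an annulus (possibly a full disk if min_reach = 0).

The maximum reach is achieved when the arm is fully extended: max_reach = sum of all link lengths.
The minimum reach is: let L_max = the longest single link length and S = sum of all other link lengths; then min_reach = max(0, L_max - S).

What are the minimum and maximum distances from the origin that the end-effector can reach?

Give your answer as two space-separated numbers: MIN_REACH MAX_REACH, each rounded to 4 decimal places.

Answer: 0.0000 39.4000

Derivation:
Link lengths: [11.4, 11.2, 10.9, 5.9]
max_reach = 11.4 + 11.2 + 10.9 + 5.9 = 39.4
L_max = max([11.4, 11.2, 10.9, 5.9]) = 11.4
S (sum of others) = 39.4 - 11.4 = 28
min_reach = max(0, 11.4 - 28) = max(0, -16.6) = 0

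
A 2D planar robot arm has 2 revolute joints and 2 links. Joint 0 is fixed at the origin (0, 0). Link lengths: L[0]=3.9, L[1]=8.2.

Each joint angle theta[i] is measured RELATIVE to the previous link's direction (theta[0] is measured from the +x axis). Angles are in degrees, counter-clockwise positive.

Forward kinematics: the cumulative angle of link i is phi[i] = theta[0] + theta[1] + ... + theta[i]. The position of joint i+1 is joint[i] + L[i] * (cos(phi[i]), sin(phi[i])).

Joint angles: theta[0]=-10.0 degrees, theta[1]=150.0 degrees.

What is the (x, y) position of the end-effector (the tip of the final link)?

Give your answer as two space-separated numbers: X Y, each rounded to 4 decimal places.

Answer: -2.4408 4.5936

Derivation:
joint[0] = (0.0000, 0.0000)  (base)
link 0: phi[0] = -10 = -10 deg
  cos(-10 deg) = 0.9848, sin(-10 deg) = -0.1736
  joint[1] = (0.0000, 0.0000) + 3.9 * (0.9848, -0.1736) = (0.0000 + 3.8408, 0.0000 + -0.6772) = (3.8408, -0.6772)
link 1: phi[1] = -10 + 150 = 140 deg
  cos(140 deg) = -0.7660, sin(140 deg) = 0.6428
  joint[2] = (3.8408, -0.6772) + 8.2 * (-0.7660, 0.6428) = (3.8408 + -6.2816, -0.6772 + 5.2709) = (-2.4408, 4.5936)
End effector: (-2.4408, 4.5936)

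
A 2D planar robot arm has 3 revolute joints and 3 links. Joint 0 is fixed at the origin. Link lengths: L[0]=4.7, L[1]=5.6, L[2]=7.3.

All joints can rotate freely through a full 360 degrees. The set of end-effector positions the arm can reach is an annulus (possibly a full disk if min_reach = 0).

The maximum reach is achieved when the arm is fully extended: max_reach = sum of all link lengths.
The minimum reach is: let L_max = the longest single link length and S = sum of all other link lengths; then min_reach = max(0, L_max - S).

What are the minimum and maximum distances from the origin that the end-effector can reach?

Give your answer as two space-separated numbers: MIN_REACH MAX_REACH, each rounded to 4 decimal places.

Link lengths: [4.7, 5.6, 7.3]
max_reach = 4.7 + 5.6 + 7.3 = 17.6
L_max = max([4.7, 5.6, 7.3]) = 7.3
S (sum of others) = 17.6 - 7.3 = 10.3
min_reach = max(0, 7.3 - 10.3) = max(0, -3) = 0

Answer: 0.0000 17.6000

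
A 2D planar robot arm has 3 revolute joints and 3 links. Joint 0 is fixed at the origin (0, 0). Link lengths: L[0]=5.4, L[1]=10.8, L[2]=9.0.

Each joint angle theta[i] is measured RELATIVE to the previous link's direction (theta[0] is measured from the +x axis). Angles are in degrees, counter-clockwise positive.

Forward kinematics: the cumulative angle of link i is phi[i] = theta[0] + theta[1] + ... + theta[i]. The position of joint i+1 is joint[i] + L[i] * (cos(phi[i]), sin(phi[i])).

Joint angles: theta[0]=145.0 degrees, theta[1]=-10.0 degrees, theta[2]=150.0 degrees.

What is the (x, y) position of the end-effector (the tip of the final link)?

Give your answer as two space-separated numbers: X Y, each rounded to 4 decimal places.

Answer: -9.7308 2.0407

Derivation:
joint[0] = (0.0000, 0.0000)  (base)
link 0: phi[0] = 145 = 145 deg
  cos(145 deg) = -0.8192, sin(145 deg) = 0.5736
  joint[1] = (0.0000, 0.0000) + 5.4 * (-0.8192, 0.5736) = (0.0000 + -4.4234, 0.0000 + 3.0973) = (-4.4234, 3.0973)
link 1: phi[1] = 145 + -10 = 135 deg
  cos(135 deg) = -0.7071, sin(135 deg) = 0.7071
  joint[2] = (-4.4234, 3.0973) + 10.8 * (-0.7071, 0.7071) = (-4.4234 + -7.6368, 3.0973 + 7.6368) = (-12.0602, 10.7341)
link 2: phi[2] = 145 + -10 + 150 = 285 deg
  cos(285 deg) = 0.2588, sin(285 deg) = -0.9659
  joint[3] = (-12.0602, 10.7341) + 9 * (0.2588, -0.9659) = (-12.0602 + 2.3294, 10.7341 + -8.6933) = (-9.7308, 2.0407)
End effector: (-9.7308, 2.0407)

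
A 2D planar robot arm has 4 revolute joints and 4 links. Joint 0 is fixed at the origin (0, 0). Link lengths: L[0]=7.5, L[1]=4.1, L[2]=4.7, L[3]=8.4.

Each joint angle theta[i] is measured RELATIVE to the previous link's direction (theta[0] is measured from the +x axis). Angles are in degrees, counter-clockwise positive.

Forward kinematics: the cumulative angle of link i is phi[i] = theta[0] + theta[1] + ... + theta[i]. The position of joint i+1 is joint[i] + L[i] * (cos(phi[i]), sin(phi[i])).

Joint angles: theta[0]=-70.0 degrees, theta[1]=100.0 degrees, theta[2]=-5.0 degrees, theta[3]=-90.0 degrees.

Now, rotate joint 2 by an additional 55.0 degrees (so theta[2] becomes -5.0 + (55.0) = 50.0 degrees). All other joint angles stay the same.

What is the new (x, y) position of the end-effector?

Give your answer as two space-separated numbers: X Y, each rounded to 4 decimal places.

joint[0] = (0.0000, 0.0000)  (base)
link 0: phi[0] = -70 = -70 deg
  cos(-70 deg) = 0.3420, sin(-70 deg) = -0.9397
  joint[1] = (0.0000, 0.0000) + 7.5 * (0.3420, -0.9397) = (0.0000 + 2.5652, 0.0000 + -7.0477) = (2.5652, -7.0477)
link 1: phi[1] = -70 + 100 = 30 deg
  cos(30 deg) = 0.8660, sin(30 deg) = 0.5000
  joint[2] = (2.5652, -7.0477) + 4.1 * (0.8660, 0.5000) = (2.5652 + 3.5507, -7.0477 + 2.0500) = (6.1159, -4.9977)
link 2: phi[2] = -70 + 100 + 50 = 80 deg
  cos(80 deg) = 0.1736, sin(80 deg) = 0.9848
  joint[3] = (6.1159, -4.9977) + 4.7 * (0.1736, 0.9848) = (6.1159 + 0.8161, -4.9977 + 4.6286) = (6.9320, -0.3691)
link 3: phi[3] = -70 + 100 + 50 + -90 = -10 deg
  cos(-10 deg) = 0.9848, sin(-10 deg) = -0.1736
  joint[4] = (6.9320, -0.3691) + 8.4 * (0.9848, -0.1736) = (6.9320 + 8.2724, -0.3691 + -1.4586) = (15.2044, -1.8277)
End effector: (15.2044, -1.8277)

Answer: 15.2044 -1.8277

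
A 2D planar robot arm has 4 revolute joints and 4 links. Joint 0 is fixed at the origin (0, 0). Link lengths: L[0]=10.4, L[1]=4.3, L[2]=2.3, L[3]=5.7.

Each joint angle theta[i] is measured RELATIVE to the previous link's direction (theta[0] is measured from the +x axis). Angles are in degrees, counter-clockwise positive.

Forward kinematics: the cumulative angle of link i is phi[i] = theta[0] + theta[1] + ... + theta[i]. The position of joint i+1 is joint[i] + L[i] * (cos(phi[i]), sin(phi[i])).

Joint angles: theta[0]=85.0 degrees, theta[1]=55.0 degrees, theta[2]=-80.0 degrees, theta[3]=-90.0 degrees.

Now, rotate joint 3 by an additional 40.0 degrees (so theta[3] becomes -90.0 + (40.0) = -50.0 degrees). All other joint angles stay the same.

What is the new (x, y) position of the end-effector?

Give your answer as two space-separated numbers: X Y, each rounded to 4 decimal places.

joint[0] = (0.0000, 0.0000)  (base)
link 0: phi[0] = 85 = 85 deg
  cos(85 deg) = 0.0872, sin(85 deg) = 0.9962
  joint[1] = (0.0000, 0.0000) + 10.4 * (0.0872, 0.9962) = (0.0000 + 0.9064, 0.0000 + 10.3604) = (0.9064, 10.3604)
link 1: phi[1] = 85 + 55 = 140 deg
  cos(140 deg) = -0.7660, sin(140 deg) = 0.6428
  joint[2] = (0.9064, 10.3604) + 4.3 * (-0.7660, 0.6428) = (0.9064 + -3.2940, 10.3604 + 2.7640) = (-2.3876, 13.1244)
link 2: phi[2] = 85 + 55 + -80 = 60 deg
  cos(60 deg) = 0.5000, sin(60 deg) = 0.8660
  joint[3] = (-2.3876, 13.1244) + 2.3 * (0.5000, 0.8660) = (-2.3876 + 1.1500, 13.1244 + 1.9919) = (-1.2376, 15.1163)
link 3: phi[3] = 85 + 55 + -80 + -50 = 10 deg
  cos(10 deg) = 0.9848, sin(10 deg) = 0.1736
  joint[4] = (-1.2376, 15.1163) + 5.7 * (0.9848, 0.1736) = (-1.2376 + 5.6134, 15.1163 + 0.9898) = (4.3758, 16.1061)
End effector: (4.3758, 16.1061)

Answer: 4.3758 16.1061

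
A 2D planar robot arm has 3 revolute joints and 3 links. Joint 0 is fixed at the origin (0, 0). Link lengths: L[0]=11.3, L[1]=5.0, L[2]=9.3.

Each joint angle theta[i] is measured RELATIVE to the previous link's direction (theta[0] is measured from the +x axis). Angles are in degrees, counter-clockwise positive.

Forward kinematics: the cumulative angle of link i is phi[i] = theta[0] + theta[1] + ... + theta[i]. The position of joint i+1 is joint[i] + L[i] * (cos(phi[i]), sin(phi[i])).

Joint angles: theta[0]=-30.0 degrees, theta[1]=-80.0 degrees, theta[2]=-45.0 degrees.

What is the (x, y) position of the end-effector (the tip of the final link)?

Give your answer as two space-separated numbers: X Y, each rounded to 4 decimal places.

Answer: -0.3527 -14.2788

Derivation:
joint[0] = (0.0000, 0.0000)  (base)
link 0: phi[0] = -30 = -30 deg
  cos(-30 deg) = 0.8660, sin(-30 deg) = -0.5000
  joint[1] = (0.0000, 0.0000) + 11.3 * (0.8660, -0.5000) = (0.0000 + 9.7861, 0.0000 + -5.6500) = (9.7861, -5.6500)
link 1: phi[1] = -30 + -80 = -110 deg
  cos(-110 deg) = -0.3420, sin(-110 deg) = -0.9397
  joint[2] = (9.7861, -5.6500) + 5 * (-0.3420, -0.9397) = (9.7861 + -1.7101, -5.6500 + -4.6985) = (8.0760, -10.3485)
link 2: phi[2] = -30 + -80 + -45 = -155 deg
  cos(-155 deg) = -0.9063, sin(-155 deg) = -0.4226
  joint[3] = (8.0760, -10.3485) + 9.3 * (-0.9063, -0.4226) = (8.0760 + -8.4287, -10.3485 + -3.9303) = (-0.3527, -14.2788)
End effector: (-0.3527, -14.2788)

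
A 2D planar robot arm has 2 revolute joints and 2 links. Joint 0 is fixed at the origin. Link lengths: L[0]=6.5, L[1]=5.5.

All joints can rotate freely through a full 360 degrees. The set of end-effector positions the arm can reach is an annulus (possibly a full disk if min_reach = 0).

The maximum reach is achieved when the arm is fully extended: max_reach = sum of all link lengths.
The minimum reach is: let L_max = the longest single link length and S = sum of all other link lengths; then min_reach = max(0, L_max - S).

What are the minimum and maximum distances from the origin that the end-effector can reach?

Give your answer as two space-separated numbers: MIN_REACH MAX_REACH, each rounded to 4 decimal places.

Link lengths: [6.5, 5.5]
max_reach = 6.5 + 5.5 = 12
L_max = max([6.5, 5.5]) = 6.5
S (sum of others) = 12 - 6.5 = 5.5
min_reach = max(0, 6.5 - 5.5) = max(0, 1) = 1

Answer: 1.0000 12.0000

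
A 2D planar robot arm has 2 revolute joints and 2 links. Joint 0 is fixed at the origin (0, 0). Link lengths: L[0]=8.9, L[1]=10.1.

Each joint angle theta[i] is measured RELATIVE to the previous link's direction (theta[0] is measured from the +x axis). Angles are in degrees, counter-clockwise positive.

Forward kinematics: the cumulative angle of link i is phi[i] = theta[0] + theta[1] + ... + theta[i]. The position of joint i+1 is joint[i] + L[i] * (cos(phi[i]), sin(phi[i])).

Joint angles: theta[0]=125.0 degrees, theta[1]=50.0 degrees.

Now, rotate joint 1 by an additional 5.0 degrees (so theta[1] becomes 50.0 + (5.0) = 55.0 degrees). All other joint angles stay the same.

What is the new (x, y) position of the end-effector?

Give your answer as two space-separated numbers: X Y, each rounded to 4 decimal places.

Answer: -15.2048 7.2905

Derivation:
joint[0] = (0.0000, 0.0000)  (base)
link 0: phi[0] = 125 = 125 deg
  cos(125 deg) = -0.5736, sin(125 deg) = 0.8192
  joint[1] = (0.0000, 0.0000) + 8.9 * (-0.5736, 0.8192) = (0.0000 + -5.1048, 0.0000 + 7.2905) = (-5.1048, 7.2905)
link 1: phi[1] = 125 + 55 = 180 deg
  cos(180 deg) = -1.0000, sin(180 deg) = 0.0000
  joint[2] = (-5.1048, 7.2905) + 10.1 * (-1.0000, 0.0000) = (-5.1048 + -10.1000, 7.2905 + 0.0000) = (-15.2048, 7.2905)
End effector: (-15.2048, 7.2905)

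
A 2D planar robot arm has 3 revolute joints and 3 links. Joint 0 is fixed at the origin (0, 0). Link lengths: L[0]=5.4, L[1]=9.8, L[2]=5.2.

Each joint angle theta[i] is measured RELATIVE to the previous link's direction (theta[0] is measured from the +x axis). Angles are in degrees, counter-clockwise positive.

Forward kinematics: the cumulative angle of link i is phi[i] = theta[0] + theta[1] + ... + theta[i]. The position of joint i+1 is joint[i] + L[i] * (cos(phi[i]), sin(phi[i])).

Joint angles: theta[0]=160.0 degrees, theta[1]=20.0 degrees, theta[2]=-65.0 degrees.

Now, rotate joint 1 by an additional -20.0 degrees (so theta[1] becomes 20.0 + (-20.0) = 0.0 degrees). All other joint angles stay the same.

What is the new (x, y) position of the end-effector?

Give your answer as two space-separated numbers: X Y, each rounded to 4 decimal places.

joint[0] = (0.0000, 0.0000)  (base)
link 0: phi[0] = 160 = 160 deg
  cos(160 deg) = -0.9397, sin(160 deg) = 0.3420
  joint[1] = (0.0000, 0.0000) + 5.4 * (-0.9397, 0.3420) = (0.0000 + -5.0743, 0.0000 + 1.8469) = (-5.0743, 1.8469)
link 1: phi[1] = 160 + 0 = 160 deg
  cos(160 deg) = -0.9397, sin(160 deg) = 0.3420
  joint[2] = (-5.0743, 1.8469) + 9.8 * (-0.9397, 0.3420) = (-5.0743 + -9.2090, 1.8469 + 3.3518) = (-14.2833, 5.1987)
link 2: phi[2] = 160 + 0 + -65 = 95 deg
  cos(95 deg) = -0.0872, sin(95 deg) = 0.9962
  joint[3] = (-14.2833, 5.1987) + 5.2 * (-0.0872, 0.9962) = (-14.2833 + -0.4532, 5.1987 + 5.1802) = (-14.7365, 10.3789)
End effector: (-14.7365, 10.3789)

Answer: -14.7365 10.3789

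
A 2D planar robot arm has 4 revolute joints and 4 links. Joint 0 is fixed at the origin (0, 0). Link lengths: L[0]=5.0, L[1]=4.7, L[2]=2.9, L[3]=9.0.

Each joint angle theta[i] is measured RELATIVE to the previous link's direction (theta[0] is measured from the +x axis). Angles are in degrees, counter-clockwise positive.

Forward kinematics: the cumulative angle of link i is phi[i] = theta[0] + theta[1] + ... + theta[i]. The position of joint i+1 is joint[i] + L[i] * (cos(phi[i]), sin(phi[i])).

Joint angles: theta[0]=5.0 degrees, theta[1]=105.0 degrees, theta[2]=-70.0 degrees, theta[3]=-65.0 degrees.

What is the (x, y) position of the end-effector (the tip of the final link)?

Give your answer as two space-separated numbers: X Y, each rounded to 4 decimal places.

joint[0] = (0.0000, 0.0000)  (base)
link 0: phi[0] = 5 = 5 deg
  cos(5 deg) = 0.9962, sin(5 deg) = 0.0872
  joint[1] = (0.0000, 0.0000) + 5 * (0.9962, 0.0872) = (0.0000 + 4.9810, 0.0000 + 0.4358) = (4.9810, 0.4358)
link 1: phi[1] = 5 + 105 = 110 deg
  cos(110 deg) = -0.3420, sin(110 deg) = 0.9397
  joint[2] = (4.9810, 0.4358) + 4.7 * (-0.3420, 0.9397) = (4.9810 + -1.6075, 0.4358 + 4.4166) = (3.3735, 4.8523)
link 2: phi[2] = 5 + 105 + -70 = 40 deg
  cos(40 deg) = 0.7660, sin(40 deg) = 0.6428
  joint[3] = (3.3735, 4.8523) + 2.9 * (0.7660, 0.6428) = (3.3735 + 2.2215, 4.8523 + 1.8641) = (5.5950, 6.7164)
link 3: phi[3] = 5 + 105 + -70 + -65 = -25 deg
  cos(-25 deg) = 0.9063, sin(-25 deg) = -0.4226
  joint[4] = (5.5950, 6.7164) + 9 * (0.9063, -0.4226) = (5.5950 + 8.1568, 6.7164 + -3.8036) = (13.7518, 2.9129)
End effector: (13.7518, 2.9129)

Answer: 13.7518 2.9129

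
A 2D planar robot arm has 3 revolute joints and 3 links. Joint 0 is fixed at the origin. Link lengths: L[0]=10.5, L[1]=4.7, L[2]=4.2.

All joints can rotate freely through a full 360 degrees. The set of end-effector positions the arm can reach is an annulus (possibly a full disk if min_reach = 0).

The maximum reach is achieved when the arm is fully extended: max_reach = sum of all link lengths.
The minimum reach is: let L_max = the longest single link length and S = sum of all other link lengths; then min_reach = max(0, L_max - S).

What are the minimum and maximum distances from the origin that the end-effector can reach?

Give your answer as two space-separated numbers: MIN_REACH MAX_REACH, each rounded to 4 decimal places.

Link lengths: [10.5, 4.7, 4.2]
max_reach = 10.5 + 4.7 + 4.2 = 19.4
L_max = max([10.5, 4.7, 4.2]) = 10.5
S (sum of others) = 19.4 - 10.5 = 8.9
min_reach = max(0, 10.5 - 8.9) = max(0, 1.6) = 1.6

Answer: 1.6000 19.4000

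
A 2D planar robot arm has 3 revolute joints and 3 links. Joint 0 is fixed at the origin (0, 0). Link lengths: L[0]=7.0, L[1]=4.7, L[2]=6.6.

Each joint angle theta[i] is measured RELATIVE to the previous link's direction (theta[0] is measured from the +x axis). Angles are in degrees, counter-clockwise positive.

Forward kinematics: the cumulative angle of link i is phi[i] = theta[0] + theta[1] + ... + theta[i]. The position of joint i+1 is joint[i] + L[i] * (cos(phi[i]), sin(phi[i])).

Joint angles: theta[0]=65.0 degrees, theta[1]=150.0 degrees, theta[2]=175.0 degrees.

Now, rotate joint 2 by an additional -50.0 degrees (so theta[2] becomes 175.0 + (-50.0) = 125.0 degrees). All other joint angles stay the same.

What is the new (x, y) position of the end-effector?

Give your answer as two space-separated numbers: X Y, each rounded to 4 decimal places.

Answer: 5.3103 1.3910

Derivation:
joint[0] = (0.0000, 0.0000)  (base)
link 0: phi[0] = 65 = 65 deg
  cos(65 deg) = 0.4226, sin(65 deg) = 0.9063
  joint[1] = (0.0000, 0.0000) + 7 * (0.4226, 0.9063) = (0.0000 + 2.9583, 0.0000 + 6.3442) = (2.9583, 6.3442)
link 1: phi[1] = 65 + 150 = 215 deg
  cos(215 deg) = -0.8192, sin(215 deg) = -0.5736
  joint[2] = (2.9583, 6.3442) + 4.7 * (-0.8192, -0.5736) = (2.9583 + -3.8500, 6.3442 + -2.6958) = (-0.8917, 3.6483)
link 2: phi[2] = 65 + 150 + 125 = 340 deg
  cos(340 deg) = 0.9397, sin(340 deg) = -0.3420
  joint[3] = (-0.8917, 3.6483) + 6.6 * (0.9397, -0.3420) = (-0.8917 + 6.2020, 3.6483 + -2.2573) = (5.3103, 1.3910)
End effector: (5.3103, 1.3910)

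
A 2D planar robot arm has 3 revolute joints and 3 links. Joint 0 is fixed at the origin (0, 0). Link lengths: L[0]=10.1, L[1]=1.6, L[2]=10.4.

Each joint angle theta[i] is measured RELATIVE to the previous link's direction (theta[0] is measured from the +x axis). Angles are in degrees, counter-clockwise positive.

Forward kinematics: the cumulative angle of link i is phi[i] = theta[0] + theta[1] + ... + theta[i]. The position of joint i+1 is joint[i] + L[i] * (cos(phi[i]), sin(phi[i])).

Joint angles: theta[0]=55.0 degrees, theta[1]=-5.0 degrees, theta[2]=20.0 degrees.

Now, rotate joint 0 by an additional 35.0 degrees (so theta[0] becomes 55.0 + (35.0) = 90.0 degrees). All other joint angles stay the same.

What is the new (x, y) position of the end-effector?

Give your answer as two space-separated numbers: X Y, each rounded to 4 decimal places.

Answer: -2.5523 21.7395

Derivation:
joint[0] = (0.0000, 0.0000)  (base)
link 0: phi[0] = 90 = 90 deg
  cos(90 deg) = 0.0000, sin(90 deg) = 1.0000
  joint[1] = (0.0000, 0.0000) + 10.1 * (0.0000, 1.0000) = (0.0000 + 0.0000, 0.0000 + 10.1000) = (0.0000, 10.1000)
link 1: phi[1] = 90 + -5 = 85 deg
  cos(85 deg) = 0.0872, sin(85 deg) = 0.9962
  joint[2] = (0.0000, 10.1000) + 1.6 * (0.0872, 0.9962) = (0.0000 + 0.1394, 10.1000 + 1.5939) = (0.1394, 11.6939)
link 2: phi[2] = 90 + -5 + 20 = 105 deg
  cos(105 deg) = -0.2588, sin(105 deg) = 0.9659
  joint[3] = (0.1394, 11.6939) + 10.4 * (-0.2588, 0.9659) = (0.1394 + -2.6917, 11.6939 + 10.0456) = (-2.5523, 21.7395)
End effector: (-2.5523, 21.7395)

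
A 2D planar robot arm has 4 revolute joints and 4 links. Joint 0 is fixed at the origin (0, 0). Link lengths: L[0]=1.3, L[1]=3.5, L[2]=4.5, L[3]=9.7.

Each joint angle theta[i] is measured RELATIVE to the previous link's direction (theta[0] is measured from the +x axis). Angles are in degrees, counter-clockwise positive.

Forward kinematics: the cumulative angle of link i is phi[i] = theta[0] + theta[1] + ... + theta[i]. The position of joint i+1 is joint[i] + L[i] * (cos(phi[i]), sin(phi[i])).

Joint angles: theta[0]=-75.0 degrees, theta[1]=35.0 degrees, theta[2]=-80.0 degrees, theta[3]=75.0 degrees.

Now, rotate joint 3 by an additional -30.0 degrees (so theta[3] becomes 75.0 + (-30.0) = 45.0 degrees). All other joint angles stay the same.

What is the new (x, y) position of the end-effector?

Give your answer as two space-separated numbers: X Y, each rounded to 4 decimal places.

Answer: 3.2782 -16.7721

Derivation:
joint[0] = (0.0000, 0.0000)  (base)
link 0: phi[0] = -75 = -75 deg
  cos(-75 deg) = 0.2588, sin(-75 deg) = -0.9659
  joint[1] = (0.0000, 0.0000) + 1.3 * (0.2588, -0.9659) = (0.0000 + 0.3365, 0.0000 + -1.2557) = (0.3365, -1.2557)
link 1: phi[1] = -75 + 35 = -40 deg
  cos(-40 deg) = 0.7660, sin(-40 deg) = -0.6428
  joint[2] = (0.3365, -1.2557) + 3.5 * (0.7660, -0.6428) = (0.3365 + 2.6812, -1.2557 + -2.2498) = (3.0176, -3.5055)
link 2: phi[2] = -75 + 35 + -80 = -120 deg
  cos(-120 deg) = -0.5000, sin(-120 deg) = -0.8660
  joint[3] = (3.0176, -3.5055) + 4.5 * (-0.5000, -0.8660) = (3.0176 + -2.2500, -3.5055 + -3.8971) = (0.7676, -7.4026)
link 3: phi[3] = -75 + 35 + -80 + 45 = -75 deg
  cos(-75 deg) = 0.2588, sin(-75 deg) = -0.9659
  joint[4] = (0.7676, -7.4026) + 9.7 * (0.2588, -0.9659) = (0.7676 + 2.5105, -7.4026 + -9.3695) = (3.2782, -16.7721)
End effector: (3.2782, -16.7721)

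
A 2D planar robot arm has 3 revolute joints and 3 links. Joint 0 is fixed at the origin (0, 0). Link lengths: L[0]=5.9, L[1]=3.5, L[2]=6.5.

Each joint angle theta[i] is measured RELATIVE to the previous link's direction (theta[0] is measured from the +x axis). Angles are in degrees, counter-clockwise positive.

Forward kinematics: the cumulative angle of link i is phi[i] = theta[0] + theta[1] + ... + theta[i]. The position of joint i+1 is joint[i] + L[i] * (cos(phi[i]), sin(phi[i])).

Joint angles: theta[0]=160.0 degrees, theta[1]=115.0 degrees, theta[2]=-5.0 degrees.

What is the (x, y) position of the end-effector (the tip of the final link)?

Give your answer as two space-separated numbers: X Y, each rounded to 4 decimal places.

joint[0] = (0.0000, 0.0000)  (base)
link 0: phi[0] = 160 = 160 deg
  cos(160 deg) = -0.9397, sin(160 deg) = 0.3420
  joint[1] = (0.0000, 0.0000) + 5.9 * (-0.9397, 0.3420) = (0.0000 + -5.5442, 0.0000 + 2.0179) = (-5.5442, 2.0179)
link 1: phi[1] = 160 + 115 = 275 deg
  cos(275 deg) = 0.0872, sin(275 deg) = -0.9962
  joint[2] = (-5.5442, 2.0179) + 3.5 * (0.0872, -0.9962) = (-5.5442 + 0.3050, 2.0179 + -3.4867) = (-5.2391, -1.4688)
link 2: phi[2] = 160 + 115 + -5 = 270 deg
  cos(270 deg) = -0.0000, sin(270 deg) = -1.0000
  joint[3] = (-5.2391, -1.4688) + 6.5 * (-0.0000, -1.0000) = (-5.2391 + -0.0000, -1.4688 + -6.5000) = (-5.2391, -7.9688)
End effector: (-5.2391, -7.9688)

Answer: -5.2391 -7.9688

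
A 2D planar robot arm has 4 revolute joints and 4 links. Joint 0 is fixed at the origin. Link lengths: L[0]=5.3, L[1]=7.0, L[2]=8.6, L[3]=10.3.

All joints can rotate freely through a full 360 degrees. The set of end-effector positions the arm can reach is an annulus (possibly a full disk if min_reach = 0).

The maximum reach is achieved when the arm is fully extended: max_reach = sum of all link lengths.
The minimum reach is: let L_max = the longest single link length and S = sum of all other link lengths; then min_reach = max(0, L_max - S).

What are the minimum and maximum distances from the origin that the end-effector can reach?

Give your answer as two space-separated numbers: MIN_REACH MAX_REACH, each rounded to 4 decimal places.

Answer: 0.0000 31.2000

Derivation:
Link lengths: [5.3, 7.0, 8.6, 10.3]
max_reach = 5.3 + 7 + 8.6 + 10.3 = 31.2
L_max = max([5.3, 7.0, 8.6, 10.3]) = 10.3
S (sum of others) = 31.2 - 10.3 = 20.9
min_reach = max(0, 10.3 - 20.9) = max(0, -10.6) = 0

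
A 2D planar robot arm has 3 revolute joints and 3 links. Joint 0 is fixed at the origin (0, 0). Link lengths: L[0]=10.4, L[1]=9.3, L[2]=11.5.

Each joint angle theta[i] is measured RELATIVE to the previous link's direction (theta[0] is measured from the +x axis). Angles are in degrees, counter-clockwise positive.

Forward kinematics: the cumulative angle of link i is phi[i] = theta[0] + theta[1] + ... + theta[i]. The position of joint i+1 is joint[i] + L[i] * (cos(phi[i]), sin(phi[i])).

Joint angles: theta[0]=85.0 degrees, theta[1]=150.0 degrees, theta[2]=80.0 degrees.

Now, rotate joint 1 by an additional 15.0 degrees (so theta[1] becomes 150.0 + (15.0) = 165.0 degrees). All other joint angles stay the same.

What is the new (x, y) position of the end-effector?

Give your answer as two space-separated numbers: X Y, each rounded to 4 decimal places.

Answer: 7.6849 -4.1287

Derivation:
joint[0] = (0.0000, 0.0000)  (base)
link 0: phi[0] = 85 = 85 deg
  cos(85 deg) = 0.0872, sin(85 deg) = 0.9962
  joint[1] = (0.0000, 0.0000) + 10.4 * (0.0872, 0.9962) = (0.0000 + 0.9064, 0.0000 + 10.3604) = (0.9064, 10.3604)
link 1: phi[1] = 85 + 165 = 250 deg
  cos(250 deg) = -0.3420, sin(250 deg) = -0.9397
  joint[2] = (0.9064, 10.3604) + 9.3 * (-0.3420, -0.9397) = (0.9064 + -3.1808, 10.3604 + -8.7391) = (-2.2744, 1.6213)
link 2: phi[2] = 85 + 165 + 80 = 330 deg
  cos(330 deg) = 0.8660, sin(330 deg) = -0.5000
  joint[3] = (-2.2744, 1.6213) + 11.5 * (0.8660, -0.5000) = (-2.2744 + 9.9593, 1.6213 + -5.7500) = (7.6849, -4.1287)
End effector: (7.6849, -4.1287)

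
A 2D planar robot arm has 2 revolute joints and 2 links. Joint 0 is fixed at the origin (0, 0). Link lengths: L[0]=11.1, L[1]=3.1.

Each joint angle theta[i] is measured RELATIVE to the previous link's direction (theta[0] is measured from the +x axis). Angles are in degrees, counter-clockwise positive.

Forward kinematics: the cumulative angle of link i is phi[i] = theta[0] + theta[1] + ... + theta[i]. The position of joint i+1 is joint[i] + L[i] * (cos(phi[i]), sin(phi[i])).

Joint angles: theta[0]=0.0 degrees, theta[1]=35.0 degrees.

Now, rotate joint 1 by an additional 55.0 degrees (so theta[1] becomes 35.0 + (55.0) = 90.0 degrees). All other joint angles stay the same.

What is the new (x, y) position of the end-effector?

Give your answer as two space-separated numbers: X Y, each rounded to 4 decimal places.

Answer: 11.1000 3.1000

Derivation:
joint[0] = (0.0000, 0.0000)  (base)
link 0: phi[0] = 0 = 0 deg
  cos(0 deg) = 1.0000, sin(0 deg) = 0.0000
  joint[1] = (0.0000, 0.0000) + 11.1 * (1.0000, 0.0000) = (0.0000 + 11.1000, 0.0000 + 0.0000) = (11.1000, 0.0000)
link 1: phi[1] = 0 + 90 = 90 deg
  cos(90 deg) = 0.0000, sin(90 deg) = 1.0000
  joint[2] = (11.1000, 0.0000) + 3.1 * (0.0000, 1.0000) = (11.1000 + 0.0000, 0.0000 + 3.1000) = (11.1000, 3.1000)
End effector: (11.1000, 3.1000)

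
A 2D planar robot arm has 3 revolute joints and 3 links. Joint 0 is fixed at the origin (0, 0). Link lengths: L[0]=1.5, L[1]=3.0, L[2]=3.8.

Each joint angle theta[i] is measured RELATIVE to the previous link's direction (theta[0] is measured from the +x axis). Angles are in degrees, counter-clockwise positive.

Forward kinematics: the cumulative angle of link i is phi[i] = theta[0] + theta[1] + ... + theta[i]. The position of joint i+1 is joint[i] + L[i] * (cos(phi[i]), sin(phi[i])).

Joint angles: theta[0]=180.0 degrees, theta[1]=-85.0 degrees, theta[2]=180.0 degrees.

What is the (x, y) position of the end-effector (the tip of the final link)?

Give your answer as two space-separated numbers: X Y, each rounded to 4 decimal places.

Answer: -1.4303 -0.7970

Derivation:
joint[0] = (0.0000, 0.0000)  (base)
link 0: phi[0] = 180 = 180 deg
  cos(180 deg) = -1.0000, sin(180 deg) = 0.0000
  joint[1] = (0.0000, 0.0000) + 1.5 * (-1.0000, 0.0000) = (0.0000 + -1.5000, 0.0000 + 0.0000) = (-1.5000, 0.0000)
link 1: phi[1] = 180 + -85 = 95 deg
  cos(95 deg) = -0.0872, sin(95 deg) = 0.9962
  joint[2] = (-1.5000, 0.0000) + 3 * (-0.0872, 0.9962) = (-1.5000 + -0.2615, 0.0000 + 2.9886) = (-1.7615, 2.9886)
link 2: phi[2] = 180 + -85 + 180 = 275 deg
  cos(275 deg) = 0.0872, sin(275 deg) = -0.9962
  joint[3] = (-1.7615, 2.9886) + 3.8 * (0.0872, -0.9962) = (-1.7615 + 0.3312, 2.9886 + -3.7855) = (-1.4303, -0.7970)
End effector: (-1.4303, -0.7970)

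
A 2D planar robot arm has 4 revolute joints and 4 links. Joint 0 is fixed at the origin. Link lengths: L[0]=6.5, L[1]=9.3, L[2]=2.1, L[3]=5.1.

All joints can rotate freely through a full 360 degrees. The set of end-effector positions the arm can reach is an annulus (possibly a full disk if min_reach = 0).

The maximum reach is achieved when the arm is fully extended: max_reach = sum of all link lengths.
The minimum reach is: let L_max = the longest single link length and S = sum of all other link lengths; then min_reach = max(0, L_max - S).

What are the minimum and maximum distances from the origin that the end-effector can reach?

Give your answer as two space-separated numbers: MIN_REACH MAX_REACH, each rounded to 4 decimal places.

Link lengths: [6.5, 9.3, 2.1, 5.1]
max_reach = 6.5 + 9.3 + 2.1 + 5.1 = 23
L_max = max([6.5, 9.3, 2.1, 5.1]) = 9.3
S (sum of others) = 23 - 9.3 = 13.7
min_reach = max(0, 9.3 - 13.7) = max(0, -4.4) = 0

Answer: 0.0000 23.0000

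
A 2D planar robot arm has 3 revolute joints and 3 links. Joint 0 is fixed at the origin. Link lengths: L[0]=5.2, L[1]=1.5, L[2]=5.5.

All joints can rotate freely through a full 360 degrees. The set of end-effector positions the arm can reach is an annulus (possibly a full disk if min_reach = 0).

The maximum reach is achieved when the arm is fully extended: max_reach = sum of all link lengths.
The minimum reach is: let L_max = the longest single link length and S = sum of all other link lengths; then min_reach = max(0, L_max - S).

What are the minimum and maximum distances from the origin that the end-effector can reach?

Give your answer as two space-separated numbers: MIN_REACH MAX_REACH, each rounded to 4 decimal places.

Link lengths: [5.2, 1.5, 5.5]
max_reach = 5.2 + 1.5 + 5.5 = 12.2
L_max = max([5.2, 1.5, 5.5]) = 5.5
S (sum of others) = 12.2 - 5.5 = 6.7
min_reach = max(0, 5.5 - 6.7) = max(0, -1.2) = 0

Answer: 0.0000 12.2000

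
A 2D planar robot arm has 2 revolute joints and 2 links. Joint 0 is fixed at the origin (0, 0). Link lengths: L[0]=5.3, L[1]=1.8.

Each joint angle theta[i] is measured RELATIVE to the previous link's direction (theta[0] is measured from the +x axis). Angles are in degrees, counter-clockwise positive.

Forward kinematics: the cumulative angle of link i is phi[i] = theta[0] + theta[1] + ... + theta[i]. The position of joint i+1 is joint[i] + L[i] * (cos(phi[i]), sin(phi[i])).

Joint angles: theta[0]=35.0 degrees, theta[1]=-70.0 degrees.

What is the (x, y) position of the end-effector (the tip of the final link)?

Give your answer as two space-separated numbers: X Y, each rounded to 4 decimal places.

Answer: 5.8160 2.0075

Derivation:
joint[0] = (0.0000, 0.0000)  (base)
link 0: phi[0] = 35 = 35 deg
  cos(35 deg) = 0.8192, sin(35 deg) = 0.5736
  joint[1] = (0.0000, 0.0000) + 5.3 * (0.8192, 0.5736) = (0.0000 + 4.3415, 0.0000 + 3.0400) = (4.3415, 3.0400)
link 1: phi[1] = 35 + -70 = -35 deg
  cos(-35 deg) = 0.8192, sin(-35 deg) = -0.5736
  joint[2] = (4.3415, 3.0400) + 1.8 * (0.8192, -0.5736) = (4.3415 + 1.4745, 3.0400 + -1.0324) = (5.8160, 2.0075)
End effector: (5.8160, 2.0075)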